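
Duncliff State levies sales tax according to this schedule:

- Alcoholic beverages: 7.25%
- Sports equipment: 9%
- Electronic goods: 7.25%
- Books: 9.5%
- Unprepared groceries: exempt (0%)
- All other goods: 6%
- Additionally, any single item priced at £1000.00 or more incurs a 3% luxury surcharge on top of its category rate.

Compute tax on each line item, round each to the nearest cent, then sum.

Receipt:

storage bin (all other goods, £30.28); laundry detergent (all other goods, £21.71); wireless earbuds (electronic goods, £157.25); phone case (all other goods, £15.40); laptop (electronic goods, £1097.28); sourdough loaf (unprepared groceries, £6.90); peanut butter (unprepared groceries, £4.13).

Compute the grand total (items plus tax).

£1460.86

Storage bin £30.28: all other goods → 6% → £1.82
Laundry detergent £21.71: all other goods → 6% → £1.30
Wireless earbuds £157.25: electronic goods → 7.25% → £11.40
Phone case £15.40: all other goods → 6% → £0.92
Laptop £1097.28: electronic goods → 7.25% + 3% surcharge = 10.25% → £112.47
Sourdough loaf £6.90: unprepared groceries → 0% → £0.00
Peanut butter £4.13: unprepared groceries → 0% → £0.00
Subtotal = £1332.95; tax = £127.91; total due = £1460.86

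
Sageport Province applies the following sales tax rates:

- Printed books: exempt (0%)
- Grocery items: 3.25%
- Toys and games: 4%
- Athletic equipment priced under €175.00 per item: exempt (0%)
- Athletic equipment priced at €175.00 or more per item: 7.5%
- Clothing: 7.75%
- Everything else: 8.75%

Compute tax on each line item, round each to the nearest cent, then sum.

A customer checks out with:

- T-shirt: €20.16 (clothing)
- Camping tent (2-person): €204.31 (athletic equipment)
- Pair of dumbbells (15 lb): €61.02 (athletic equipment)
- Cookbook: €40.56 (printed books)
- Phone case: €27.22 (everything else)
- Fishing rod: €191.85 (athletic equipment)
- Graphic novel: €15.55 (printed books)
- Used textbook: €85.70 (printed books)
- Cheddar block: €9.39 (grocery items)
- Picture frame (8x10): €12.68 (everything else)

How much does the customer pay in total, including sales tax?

€703.51

T-shirt €20.16: clothing → 7.75% → €1.56
Camping tent (2-person) €204.31: athletic equipment, €175.00 or more → 7.5% → €15.32
Pair of dumbbells (15 lb) €61.02: athletic equipment, under €175.00 → 0% → €0.00
Cookbook €40.56: printed books → 0% → €0.00
Phone case €27.22: everything else → 8.75% → €2.38
Fishing rod €191.85: athletic equipment, €175.00 or more → 7.5% → €14.39
Graphic novel €15.55: printed books → 0% → €0.00
Used textbook €85.70: printed books → 0% → €0.00
Cheddar block €9.39: grocery items → 3.25% → €0.31
Picture frame (8x10) €12.68: everything else → 8.75% → €1.11
Subtotal = €668.44; tax = €35.07; total due = €703.51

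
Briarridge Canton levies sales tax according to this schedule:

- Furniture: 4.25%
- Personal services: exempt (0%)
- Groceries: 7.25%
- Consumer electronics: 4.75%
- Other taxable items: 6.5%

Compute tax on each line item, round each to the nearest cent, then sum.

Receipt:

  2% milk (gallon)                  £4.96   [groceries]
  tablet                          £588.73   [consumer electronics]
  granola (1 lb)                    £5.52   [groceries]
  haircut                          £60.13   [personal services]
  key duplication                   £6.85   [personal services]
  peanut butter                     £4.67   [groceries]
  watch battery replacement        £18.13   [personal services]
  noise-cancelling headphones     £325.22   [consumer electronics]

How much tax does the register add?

£44.51

2% milk (gallon) £4.96: groceries → 7.25% → £0.36
Tablet £588.73: consumer electronics → 4.75% → £27.96
Granola (1 lb) £5.52: groceries → 7.25% → £0.40
Haircut £60.13: personal services → 0% → £0.00
Key duplication £6.85: personal services → 0% → £0.00
Peanut butter £4.67: groceries → 7.25% → £0.34
Watch battery replacement £18.13: personal services → 0% → £0.00
Noise-cancelling headphones £325.22: consumer electronics → 4.75% → £15.45
Total tax = £0.36 + £27.96 + £0.40 + £0.34 + £15.45 = £44.51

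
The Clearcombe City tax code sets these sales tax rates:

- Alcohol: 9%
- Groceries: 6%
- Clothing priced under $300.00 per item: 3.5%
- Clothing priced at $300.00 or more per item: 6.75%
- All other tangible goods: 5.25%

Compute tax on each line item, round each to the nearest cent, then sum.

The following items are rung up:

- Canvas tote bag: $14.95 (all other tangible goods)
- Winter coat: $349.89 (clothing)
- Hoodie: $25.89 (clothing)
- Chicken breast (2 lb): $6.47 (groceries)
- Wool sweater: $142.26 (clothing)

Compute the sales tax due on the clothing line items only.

$29.51

Winter coat $349.89: clothing, $300.00 or more → 6.75% → $23.62
Hoodie $25.89: clothing, under $300.00 → 3.5% → $0.91
Wool sweater $142.26: clothing, under $300.00 → 3.5% → $4.98
Tax on clothing = $23.62 + $0.91 + $4.98 = $29.51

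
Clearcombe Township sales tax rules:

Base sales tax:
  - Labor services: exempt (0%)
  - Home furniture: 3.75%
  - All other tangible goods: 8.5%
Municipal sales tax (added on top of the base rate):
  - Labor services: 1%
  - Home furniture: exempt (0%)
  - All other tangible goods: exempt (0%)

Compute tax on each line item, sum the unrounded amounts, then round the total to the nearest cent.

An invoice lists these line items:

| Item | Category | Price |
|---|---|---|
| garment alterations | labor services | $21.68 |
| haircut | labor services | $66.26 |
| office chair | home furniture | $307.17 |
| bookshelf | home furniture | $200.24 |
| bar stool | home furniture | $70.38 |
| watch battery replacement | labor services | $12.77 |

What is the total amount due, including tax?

Garment alterations $21.68: labor services → 0% + 1% municipal = 1% → $0.2168
Haircut $66.26: labor services → 0% + 1% municipal = 1% → $0.6626
Office chair $307.17: home furniture → 3.75% + 0% municipal = 3.75% → $11.518875
Bookshelf $200.24: home furniture → 3.75% + 0% municipal = 3.75% → $7.509
Bar stool $70.38: home furniture → 3.75% + 0% municipal = 3.75% → $2.63925
Watch battery replacement $12.77: labor services → 0% + 1% municipal = 1% → $0.1277
Subtotal = $678.50; unrounded tax = $22.674225 → $22.67; total due = $701.17

$701.17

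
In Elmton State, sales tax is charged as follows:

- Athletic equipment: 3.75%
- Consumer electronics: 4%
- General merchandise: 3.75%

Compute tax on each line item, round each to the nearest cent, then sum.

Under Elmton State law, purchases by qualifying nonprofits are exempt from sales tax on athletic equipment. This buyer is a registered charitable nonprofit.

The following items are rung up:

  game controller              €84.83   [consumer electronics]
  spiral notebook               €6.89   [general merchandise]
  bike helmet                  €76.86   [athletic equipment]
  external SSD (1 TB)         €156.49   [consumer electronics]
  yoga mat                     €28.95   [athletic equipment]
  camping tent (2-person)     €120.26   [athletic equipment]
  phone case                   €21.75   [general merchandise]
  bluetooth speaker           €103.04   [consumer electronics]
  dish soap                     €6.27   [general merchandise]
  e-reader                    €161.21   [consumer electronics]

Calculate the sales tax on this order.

Game controller €84.83: consumer electronics → 4% → €3.39
Spiral notebook €6.89: general merchandise → 3.75% → €0.26
Bike helmet €76.86: athletic equipment, buyer-exempt → 0% → €0.00
External SSD (1 TB) €156.49: consumer electronics → 4% → €6.26
Yoga mat €28.95: athletic equipment, buyer-exempt → 0% → €0.00
Camping tent (2-person) €120.26: athletic equipment, buyer-exempt → 0% → €0.00
Phone case €21.75: general merchandise → 3.75% → €0.82
Bluetooth speaker €103.04: consumer electronics → 4% → €4.12
Dish soap €6.27: general merchandise → 3.75% → €0.24
E-reader €161.21: consumer electronics → 4% → €6.45
Total tax = €3.39 + €0.26 + €6.26 + €0.82 + €4.12 + €0.24 + €6.45 = €21.54

€21.54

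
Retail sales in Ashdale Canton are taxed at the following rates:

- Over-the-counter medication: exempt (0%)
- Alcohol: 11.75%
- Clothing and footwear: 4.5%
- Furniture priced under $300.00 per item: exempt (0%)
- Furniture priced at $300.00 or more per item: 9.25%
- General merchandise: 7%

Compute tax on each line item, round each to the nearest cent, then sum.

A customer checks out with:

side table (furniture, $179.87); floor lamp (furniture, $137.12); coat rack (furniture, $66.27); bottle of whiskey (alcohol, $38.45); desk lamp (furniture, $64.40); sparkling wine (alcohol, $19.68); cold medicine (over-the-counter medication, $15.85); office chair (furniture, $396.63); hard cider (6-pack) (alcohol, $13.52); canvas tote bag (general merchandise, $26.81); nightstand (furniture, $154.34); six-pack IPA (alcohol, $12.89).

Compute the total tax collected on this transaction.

$48.50

Side table $179.87: furniture, under $300.00 → 0% → $0.00
Floor lamp $137.12: furniture, under $300.00 → 0% → $0.00
Coat rack $66.27: furniture, under $300.00 → 0% → $0.00
Bottle of whiskey $38.45: alcohol → 11.75% → $4.52
Desk lamp $64.40: furniture, under $300.00 → 0% → $0.00
Sparkling wine $19.68: alcohol → 11.75% → $2.31
Cold medicine $15.85: over-the-counter medication → 0% → $0.00
Office chair $396.63: furniture, $300.00 or more → 9.25% → $36.69
Hard cider (6-pack) $13.52: alcohol → 11.75% → $1.59
Canvas tote bag $26.81: general merchandise → 7% → $1.88
Nightstand $154.34: furniture, under $300.00 → 0% → $0.00
Six-pack IPA $12.89: alcohol → 11.75% → $1.51
Total tax = $4.52 + $2.31 + $36.69 + $1.59 + $1.88 + $1.51 = $48.50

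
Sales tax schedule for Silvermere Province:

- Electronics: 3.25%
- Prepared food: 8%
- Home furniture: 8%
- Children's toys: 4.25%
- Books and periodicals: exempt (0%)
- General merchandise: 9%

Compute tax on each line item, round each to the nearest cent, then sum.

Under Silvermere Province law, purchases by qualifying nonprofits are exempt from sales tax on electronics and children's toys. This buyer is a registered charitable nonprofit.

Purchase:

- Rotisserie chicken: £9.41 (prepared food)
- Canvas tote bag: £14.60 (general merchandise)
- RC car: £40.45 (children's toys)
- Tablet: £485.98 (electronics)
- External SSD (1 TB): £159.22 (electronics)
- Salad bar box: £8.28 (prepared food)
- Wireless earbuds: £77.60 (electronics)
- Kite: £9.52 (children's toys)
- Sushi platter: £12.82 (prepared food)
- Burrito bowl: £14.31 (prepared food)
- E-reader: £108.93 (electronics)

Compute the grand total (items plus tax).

£946.01

Rotisserie chicken £9.41: prepared food → 8% → £0.75
Canvas tote bag £14.60: general merchandise → 9% → £1.31
RC car £40.45: children's toys, buyer-exempt → 0% → £0.00
Tablet £485.98: electronics, buyer-exempt → 0% → £0.00
External SSD (1 TB) £159.22: electronics, buyer-exempt → 0% → £0.00
Salad bar box £8.28: prepared food → 8% → £0.66
Wireless earbuds £77.60: electronics, buyer-exempt → 0% → £0.00
Kite £9.52: children's toys, buyer-exempt → 0% → £0.00
Sushi platter £12.82: prepared food → 8% → £1.03
Burrito bowl £14.31: prepared food → 8% → £1.14
E-reader £108.93: electronics, buyer-exempt → 0% → £0.00
Subtotal = £941.12; tax = £4.89; total due = £946.01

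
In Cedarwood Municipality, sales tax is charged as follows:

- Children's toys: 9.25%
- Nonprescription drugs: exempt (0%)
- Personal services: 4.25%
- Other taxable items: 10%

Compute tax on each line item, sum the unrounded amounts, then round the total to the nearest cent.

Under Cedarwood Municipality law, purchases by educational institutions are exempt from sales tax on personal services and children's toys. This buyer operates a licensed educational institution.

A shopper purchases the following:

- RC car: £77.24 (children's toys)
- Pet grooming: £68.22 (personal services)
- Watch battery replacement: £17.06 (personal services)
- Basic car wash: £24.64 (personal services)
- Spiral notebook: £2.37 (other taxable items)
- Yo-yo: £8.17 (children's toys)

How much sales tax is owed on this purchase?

£0.24

RC car £77.24: children's toys, buyer-exempt → 0% → £0.00
Pet grooming £68.22: personal services, buyer-exempt → 0% → £0.00
Watch battery replacement £17.06: personal services, buyer-exempt → 0% → £0.00
Basic car wash £24.64: personal services, buyer-exempt → 0% → £0.00
Spiral notebook £2.37: other taxable items → 10% → £0.237
Yo-yo £8.17: children's toys, buyer-exempt → 0% → £0.00
Unrounded tax sum = £0.237 → £0.24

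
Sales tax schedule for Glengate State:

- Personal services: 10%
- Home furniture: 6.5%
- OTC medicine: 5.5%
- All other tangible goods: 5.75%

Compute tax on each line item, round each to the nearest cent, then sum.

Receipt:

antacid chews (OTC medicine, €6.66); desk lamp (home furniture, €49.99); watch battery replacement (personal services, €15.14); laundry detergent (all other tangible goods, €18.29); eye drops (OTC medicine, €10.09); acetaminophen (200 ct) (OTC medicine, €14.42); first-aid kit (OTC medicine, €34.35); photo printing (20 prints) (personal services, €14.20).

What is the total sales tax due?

Antacid chews €6.66: OTC medicine → 5.5% → €0.37
Desk lamp €49.99: home furniture → 6.5% → €3.25
Watch battery replacement €15.14: personal services → 10% → €1.51
Laundry detergent €18.29: all other tangible goods → 5.75% → €1.05
Eye drops €10.09: OTC medicine → 5.5% → €0.55
Acetaminophen (200 ct) €14.42: OTC medicine → 5.5% → €0.79
First-aid kit €34.35: OTC medicine → 5.5% → €1.89
Photo printing (20 prints) €14.20: personal services → 10% → €1.42
Total tax = €0.37 + €3.25 + €1.51 + €1.05 + €0.55 + €0.79 + €1.89 + €1.42 = €10.83

€10.83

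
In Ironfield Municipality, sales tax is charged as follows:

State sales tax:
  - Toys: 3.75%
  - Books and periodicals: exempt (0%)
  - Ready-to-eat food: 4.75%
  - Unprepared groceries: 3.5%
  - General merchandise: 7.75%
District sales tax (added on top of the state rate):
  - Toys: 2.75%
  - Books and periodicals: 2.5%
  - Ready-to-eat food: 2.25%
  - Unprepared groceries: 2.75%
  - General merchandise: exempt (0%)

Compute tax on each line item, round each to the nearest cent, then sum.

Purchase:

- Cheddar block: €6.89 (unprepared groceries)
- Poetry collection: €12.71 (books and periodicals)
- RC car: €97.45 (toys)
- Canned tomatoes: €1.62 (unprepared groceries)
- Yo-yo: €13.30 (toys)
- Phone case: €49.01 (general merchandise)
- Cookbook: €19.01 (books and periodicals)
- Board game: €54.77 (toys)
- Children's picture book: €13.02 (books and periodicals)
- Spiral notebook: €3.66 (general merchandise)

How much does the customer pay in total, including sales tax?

Cheddar block €6.89: unprepared groceries → 3.5% + 2.75% district = 6.25% → €0.43
Poetry collection €12.71: books and periodicals → 0% + 2.5% district = 2.5% → €0.32
RC car €97.45: toys → 3.75% + 2.75% district = 6.5% → €6.33
Canned tomatoes €1.62: unprepared groceries → 3.5% + 2.75% district = 6.25% → €0.10
Yo-yo €13.30: toys → 3.75% + 2.75% district = 6.5% → €0.86
Phone case €49.01: general merchandise → 7.75% + 0% district = 7.75% → €3.80
Cookbook €19.01: books and periodicals → 0% + 2.5% district = 2.5% → €0.48
Board game €54.77: toys → 3.75% + 2.75% district = 6.5% → €3.56
Children's picture book €13.02: books and periodicals → 0% + 2.5% district = 2.5% → €0.33
Spiral notebook €3.66: general merchandise → 7.75% + 0% district = 7.75% → €0.28
Subtotal = €271.44; tax = €16.49; total due = €287.93

€287.93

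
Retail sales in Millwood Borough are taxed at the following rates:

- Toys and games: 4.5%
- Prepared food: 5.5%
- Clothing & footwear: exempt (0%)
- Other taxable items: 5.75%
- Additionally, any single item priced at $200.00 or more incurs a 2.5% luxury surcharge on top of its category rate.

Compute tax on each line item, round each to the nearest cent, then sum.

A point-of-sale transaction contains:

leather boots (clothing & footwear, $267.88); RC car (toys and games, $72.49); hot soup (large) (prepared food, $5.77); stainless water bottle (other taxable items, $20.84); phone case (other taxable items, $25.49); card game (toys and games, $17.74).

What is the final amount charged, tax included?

$423.96

Leather boots $267.88: clothing & footwear → 0% + 2.5% surcharge = 2.5% → $6.70
RC car $72.49: toys and games → 4.5% → $3.26
Hot soup (large) $5.77: prepared food → 5.5% → $0.32
Stainless water bottle $20.84: other taxable items → 5.75% → $1.20
Phone case $25.49: other taxable items → 5.75% → $1.47
Card game $17.74: toys and games → 4.5% → $0.80
Subtotal = $410.21; tax = $13.75; total due = $423.96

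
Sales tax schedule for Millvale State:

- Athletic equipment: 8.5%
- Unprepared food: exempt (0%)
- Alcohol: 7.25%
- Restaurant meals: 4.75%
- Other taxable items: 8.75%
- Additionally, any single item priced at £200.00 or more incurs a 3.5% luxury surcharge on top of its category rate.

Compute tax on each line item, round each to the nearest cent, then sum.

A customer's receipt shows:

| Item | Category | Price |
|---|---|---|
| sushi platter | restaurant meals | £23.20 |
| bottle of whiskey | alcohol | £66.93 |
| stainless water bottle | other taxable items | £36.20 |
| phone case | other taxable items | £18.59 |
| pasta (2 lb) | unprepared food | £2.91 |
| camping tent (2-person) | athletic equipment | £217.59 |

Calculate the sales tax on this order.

Sushi platter £23.20: restaurant meals → 4.75% → £1.10
Bottle of whiskey £66.93: alcohol → 7.25% → £4.85
Stainless water bottle £36.20: other taxable items → 8.75% → £3.17
Phone case £18.59: other taxable items → 8.75% → £1.63
Pasta (2 lb) £2.91: unprepared food → 0% → £0.00
Camping tent (2-person) £217.59: athletic equipment → 8.5% + 3.5% surcharge = 12% → £26.11
Total tax = £1.10 + £4.85 + £3.17 + £1.63 + £26.11 = £36.86

£36.86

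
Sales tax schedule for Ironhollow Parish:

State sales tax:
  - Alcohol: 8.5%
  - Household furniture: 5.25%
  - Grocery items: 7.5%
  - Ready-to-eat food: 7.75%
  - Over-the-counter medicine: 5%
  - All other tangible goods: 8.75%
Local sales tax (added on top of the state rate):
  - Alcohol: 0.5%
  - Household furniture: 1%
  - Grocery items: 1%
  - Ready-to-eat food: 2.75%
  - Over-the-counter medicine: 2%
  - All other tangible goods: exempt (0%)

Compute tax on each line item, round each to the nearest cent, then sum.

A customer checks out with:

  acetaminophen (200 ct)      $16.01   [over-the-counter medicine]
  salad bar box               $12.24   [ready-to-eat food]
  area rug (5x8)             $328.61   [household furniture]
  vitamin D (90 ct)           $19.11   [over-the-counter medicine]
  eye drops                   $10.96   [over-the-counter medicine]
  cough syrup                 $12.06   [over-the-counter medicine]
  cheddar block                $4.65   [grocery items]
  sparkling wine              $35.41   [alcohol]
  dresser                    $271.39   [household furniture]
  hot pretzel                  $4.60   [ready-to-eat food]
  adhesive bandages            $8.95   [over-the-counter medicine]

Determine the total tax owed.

Acetaminophen (200 ct) $16.01: over-the-counter medicine → 5% + 2% local = 7% → $1.12
Salad bar box $12.24: ready-to-eat food → 7.75% + 2.75% local = 10.5% → $1.29
Area rug (5x8) $328.61: household furniture → 5.25% + 1% local = 6.25% → $20.54
Vitamin D (90 ct) $19.11: over-the-counter medicine → 5% + 2% local = 7% → $1.34
Eye drops $10.96: over-the-counter medicine → 5% + 2% local = 7% → $0.77
Cough syrup $12.06: over-the-counter medicine → 5% + 2% local = 7% → $0.84
Cheddar block $4.65: grocery items → 7.5% + 1% local = 8.5% → $0.40
Sparkling wine $35.41: alcohol → 8.5% + 0.5% local = 9% → $3.19
Dresser $271.39: household furniture → 5.25% + 1% local = 6.25% → $16.96
Hot pretzel $4.60: ready-to-eat food → 7.75% + 2.75% local = 10.5% → $0.48
Adhesive bandages $8.95: over-the-counter medicine → 5% + 2% local = 7% → $0.63
Total tax = $1.12 + $1.29 + $20.54 + $1.34 + $0.77 + $0.84 + $0.40 + $3.19 + $16.96 + $0.48 + $0.63 = $47.56

$47.56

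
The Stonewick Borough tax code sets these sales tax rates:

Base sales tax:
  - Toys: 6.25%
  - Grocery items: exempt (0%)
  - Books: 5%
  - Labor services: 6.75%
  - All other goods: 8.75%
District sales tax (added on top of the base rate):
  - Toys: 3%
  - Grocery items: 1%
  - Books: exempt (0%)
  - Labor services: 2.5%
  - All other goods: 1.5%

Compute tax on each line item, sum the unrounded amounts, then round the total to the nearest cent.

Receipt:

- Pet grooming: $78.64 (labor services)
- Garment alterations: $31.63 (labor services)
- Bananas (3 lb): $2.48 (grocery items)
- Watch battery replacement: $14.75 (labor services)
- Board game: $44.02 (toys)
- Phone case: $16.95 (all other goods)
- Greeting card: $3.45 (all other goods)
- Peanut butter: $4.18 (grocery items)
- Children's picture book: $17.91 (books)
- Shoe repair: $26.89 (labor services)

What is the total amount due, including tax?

$262.08

Pet grooming $78.64: labor services → 6.75% + 2.5% district = 9.25% → $7.2742
Garment alterations $31.63: labor services → 6.75% + 2.5% district = 9.25% → $2.925775
Bananas (3 lb) $2.48: grocery items → 0% + 1% district = 1% → $0.0248
Watch battery replacement $14.75: labor services → 6.75% + 2.5% district = 9.25% → $1.364375
Board game $44.02: toys → 6.25% + 3% district = 9.25% → $4.07185
Phone case $16.95: all other goods → 8.75% + 1.5% district = 10.25% → $1.737375
Greeting card $3.45: all other goods → 8.75% + 1.5% district = 10.25% → $0.353625
Peanut butter $4.18: grocery items → 0% + 1% district = 1% → $0.0418
Children's picture book $17.91: books → 5% + 0% district = 5% → $0.8955
Shoe repair $26.89: labor services → 6.75% + 2.5% district = 9.25% → $2.487325
Subtotal = $240.90; unrounded tax = $21.176625 → $21.18; total due = $262.08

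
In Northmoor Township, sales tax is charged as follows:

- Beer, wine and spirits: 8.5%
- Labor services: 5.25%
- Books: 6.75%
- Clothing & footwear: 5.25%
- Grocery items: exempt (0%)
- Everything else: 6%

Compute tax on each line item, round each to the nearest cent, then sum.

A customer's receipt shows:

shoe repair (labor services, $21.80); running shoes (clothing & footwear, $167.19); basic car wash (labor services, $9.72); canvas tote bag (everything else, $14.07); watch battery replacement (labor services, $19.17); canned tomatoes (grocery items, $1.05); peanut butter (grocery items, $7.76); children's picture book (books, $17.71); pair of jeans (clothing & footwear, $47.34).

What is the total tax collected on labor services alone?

$2.66

Shoe repair $21.80: labor services → 5.25% → $1.14
Basic car wash $9.72: labor services → 5.25% → $0.51
Watch battery replacement $19.17: labor services → 5.25% → $1.01
Tax on labor services = $1.14 + $0.51 + $1.01 = $2.66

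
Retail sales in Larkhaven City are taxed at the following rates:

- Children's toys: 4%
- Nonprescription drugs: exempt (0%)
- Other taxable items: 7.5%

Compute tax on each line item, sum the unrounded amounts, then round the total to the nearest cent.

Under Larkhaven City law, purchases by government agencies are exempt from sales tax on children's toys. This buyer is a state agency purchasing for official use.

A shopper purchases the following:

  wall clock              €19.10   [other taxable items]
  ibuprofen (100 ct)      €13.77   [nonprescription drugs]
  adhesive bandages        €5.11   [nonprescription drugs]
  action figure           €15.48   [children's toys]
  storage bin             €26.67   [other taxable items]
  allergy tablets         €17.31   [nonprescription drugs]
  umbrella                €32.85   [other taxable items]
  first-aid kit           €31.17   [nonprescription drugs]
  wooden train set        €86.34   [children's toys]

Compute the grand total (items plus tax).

Wall clock €19.10: other taxable items → 7.5% → €1.4325
Ibuprofen (100 ct) €13.77: nonprescription drugs → 0% → €0.00
Adhesive bandages €5.11: nonprescription drugs → 0% → €0.00
Action figure €15.48: children's toys, buyer-exempt → 0% → €0.00
Storage bin €26.67: other taxable items → 7.5% → €2.00025
Allergy tablets €17.31: nonprescription drugs → 0% → €0.00
Umbrella €32.85: other taxable items → 7.5% → €2.46375
First-aid kit €31.17: nonprescription drugs → 0% → €0.00
Wooden train set €86.34: children's toys, buyer-exempt → 0% → €0.00
Subtotal = €247.80; unrounded tax = €5.8965 → €5.90; total due = €253.70

€253.70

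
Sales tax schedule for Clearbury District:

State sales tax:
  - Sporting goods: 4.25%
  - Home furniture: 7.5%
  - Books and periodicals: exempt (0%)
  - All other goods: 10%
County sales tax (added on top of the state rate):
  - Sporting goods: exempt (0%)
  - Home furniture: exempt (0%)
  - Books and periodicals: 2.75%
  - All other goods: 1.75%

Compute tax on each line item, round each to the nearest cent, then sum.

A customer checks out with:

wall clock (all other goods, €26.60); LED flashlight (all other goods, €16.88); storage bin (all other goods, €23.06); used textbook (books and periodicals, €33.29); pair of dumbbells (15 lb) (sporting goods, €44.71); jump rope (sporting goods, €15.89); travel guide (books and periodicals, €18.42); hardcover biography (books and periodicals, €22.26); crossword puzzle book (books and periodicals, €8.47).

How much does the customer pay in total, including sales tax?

Wall clock €26.60: all other goods → 10% + 1.75% county = 11.75% → €3.13
LED flashlight €16.88: all other goods → 10% + 1.75% county = 11.75% → €1.98
Storage bin €23.06: all other goods → 10% + 1.75% county = 11.75% → €2.71
Used textbook €33.29: books and periodicals → 0% + 2.75% county = 2.75% → €0.92
Pair of dumbbells (15 lb) €44.71: sporting goods → 4.25% + 0% county = 4.25% → €1.90
Jump rope €15.89: sporting goods → 4.25% + 0% county = 4.25% → €0.68
Travel guide €18.42: books and periodicals → 0% + 2.75% county = 2.75% → €0.51
Hardcover biography €22.26: books and periodicals → 0% + 2.75% county = 2.75% → €0.61
Crossword puzzle book €8.47: books and periodicals → 0% + 2.75% county = 2.75% → €0.23
Subtotal = €209.58; tax = €12.67; total due = €222.25

€222.25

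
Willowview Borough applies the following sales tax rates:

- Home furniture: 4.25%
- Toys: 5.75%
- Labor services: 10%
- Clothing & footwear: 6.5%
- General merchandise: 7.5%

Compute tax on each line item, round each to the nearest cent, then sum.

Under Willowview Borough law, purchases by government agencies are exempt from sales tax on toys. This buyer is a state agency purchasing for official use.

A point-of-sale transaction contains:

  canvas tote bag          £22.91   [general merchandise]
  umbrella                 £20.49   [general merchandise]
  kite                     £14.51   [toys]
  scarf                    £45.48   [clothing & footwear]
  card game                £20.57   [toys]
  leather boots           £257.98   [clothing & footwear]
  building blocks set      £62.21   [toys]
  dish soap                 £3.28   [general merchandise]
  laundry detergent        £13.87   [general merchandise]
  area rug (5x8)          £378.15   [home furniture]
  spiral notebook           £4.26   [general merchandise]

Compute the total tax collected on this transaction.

Canvas tote bag £22.91: general merchandise → 7.5% → £1.72
Umbrella £20.49: general merchandise → 7.5% → £1.54
Kite £14.51: toys, buyer-exempt → 0% → £0.00
Scarf £45.48: clothing & footwear → 6.5% → £2.96
Card game £20.57: toys, buyer-exempt → 0% → £0.00
Leather boots £257.98: clothing & footwear → 6.5% → £16.77
Building blocks set £62.21: toys, buyer-exempt → 0% → £0.00
Dish soap £3.28: general merchandise → 7.5% → £0.25
Laundry detergent £13.87: general merchandise → 7.5% → £1.04
Area rug (5x8) £378.15: home furniture → 4.25% → £16.07
Spiral notebook £4.26: general merchandise → 7.5% → £0.32
Total tax = £1.72 + £1.54 + £2.96 + £16.77 + £0.25 + £1.04 + £16.07 + £0.32 = £40.67

£40.67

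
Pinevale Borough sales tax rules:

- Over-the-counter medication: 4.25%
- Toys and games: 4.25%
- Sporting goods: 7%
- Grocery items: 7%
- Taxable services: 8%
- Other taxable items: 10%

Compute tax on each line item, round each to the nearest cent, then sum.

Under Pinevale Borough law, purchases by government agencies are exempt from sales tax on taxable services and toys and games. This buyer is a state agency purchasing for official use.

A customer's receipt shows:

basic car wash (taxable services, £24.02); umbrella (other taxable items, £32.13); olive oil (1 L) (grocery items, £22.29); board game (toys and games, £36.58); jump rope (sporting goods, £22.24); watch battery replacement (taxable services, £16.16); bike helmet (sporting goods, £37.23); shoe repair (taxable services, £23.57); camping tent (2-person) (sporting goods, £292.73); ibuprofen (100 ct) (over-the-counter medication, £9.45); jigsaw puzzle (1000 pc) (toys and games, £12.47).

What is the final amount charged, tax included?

£558.70

Basic car wash £24.02: taxable services, buyer-exempt → 0% → £0.00
Umbrella £32.13: other taxable items → 10% → £3.21
Olive oil (1 L) £22.29: grocery items → 7% → £1.56
Board game £36.58: toys and games, buyer-exempt → 0% → £0.00
Jump rope £22.24: sporting goods → 7% → £1.56
Watch battery replacement £16.16: taxable services, buyer-exempt → 0% → £0.00
Bike helmet £37.23: sporting goods → 7% → £2.61
Shoe repair £23.57: taxable services, buyer-exempt → 0% → £0.00
Camping tent (2-person) £292.73: sporting goods → 7% → £20.49
Ibuprofen (100 ct) £9.45: over-the-counter medication → 4.25% → £0.40
Jigsaw puzzle (1000 pc) £12.47: toys and games, buyer-exempt → 0% → £0.00
Subtotal = £528.87; tax = £29.83; total due = £558.70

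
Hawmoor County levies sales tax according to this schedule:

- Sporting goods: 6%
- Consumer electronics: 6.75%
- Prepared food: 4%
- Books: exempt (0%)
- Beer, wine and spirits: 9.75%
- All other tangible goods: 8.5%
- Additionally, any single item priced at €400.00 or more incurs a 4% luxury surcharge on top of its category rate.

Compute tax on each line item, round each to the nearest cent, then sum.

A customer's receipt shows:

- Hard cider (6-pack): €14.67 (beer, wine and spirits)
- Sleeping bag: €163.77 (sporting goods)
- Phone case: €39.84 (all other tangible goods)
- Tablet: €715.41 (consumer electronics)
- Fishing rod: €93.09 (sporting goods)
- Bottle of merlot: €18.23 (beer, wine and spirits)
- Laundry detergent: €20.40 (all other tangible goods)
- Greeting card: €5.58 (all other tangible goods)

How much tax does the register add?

€101.13

Hard cider (6-pack) €14.67: beer, wine and spirits → 9.75% → €1.43
Sleeping bag €163.77: sporting goods → 6% → €9.83
Phone case €39.84: all other tangible goods → 8.5% → €3.39
Tablet €715.41: consumer electronics → 6.75% + 4% surcharge = 10.75% → €76.91
Fishing rod €93.09: sporting goods → 6% → €5.59
Bottle of merlot €18.23: beer, wine and spirits → 9.75% → €1.78
Laundry detergent €20.40: all other tangible goods → 8.5% → €1.73
Greeting card €5.58: all other tangible goods → 8.5% → €0.47
Total tax = €1.43 + €9.83 + €3.39 + €76.91 + €5.59 + €1.78 + €1.73 + €0.47 = €101.13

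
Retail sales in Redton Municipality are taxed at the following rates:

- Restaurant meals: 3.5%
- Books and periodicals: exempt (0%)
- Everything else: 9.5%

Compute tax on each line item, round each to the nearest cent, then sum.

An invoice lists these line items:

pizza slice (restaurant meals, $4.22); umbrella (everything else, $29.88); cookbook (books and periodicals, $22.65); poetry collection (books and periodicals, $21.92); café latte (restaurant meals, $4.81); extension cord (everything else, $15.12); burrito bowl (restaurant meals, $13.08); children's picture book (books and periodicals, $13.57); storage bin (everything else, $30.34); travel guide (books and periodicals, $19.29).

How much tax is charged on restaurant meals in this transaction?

$0.78

Pizza slice $4.22: restaurant meals → 3.5% → $0.15
Café latte $4.81: restaurant meals → 3.5% → $0.17
Burrito bowl $13.08: restaurant meals → 3.5% → $0.46
Tax on restaurant meals = $0.15 + $0.17 + $0.46 = $0.78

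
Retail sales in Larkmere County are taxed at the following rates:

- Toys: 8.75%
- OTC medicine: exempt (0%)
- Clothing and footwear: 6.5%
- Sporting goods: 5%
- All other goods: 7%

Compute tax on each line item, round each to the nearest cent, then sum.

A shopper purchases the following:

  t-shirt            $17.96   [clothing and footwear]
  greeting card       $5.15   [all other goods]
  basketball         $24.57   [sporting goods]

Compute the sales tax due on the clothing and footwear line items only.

$1.17

T-shirt $17.96: clothing and footwear → 6.5% → $1.17
Tax on clothing and footwear = $1.17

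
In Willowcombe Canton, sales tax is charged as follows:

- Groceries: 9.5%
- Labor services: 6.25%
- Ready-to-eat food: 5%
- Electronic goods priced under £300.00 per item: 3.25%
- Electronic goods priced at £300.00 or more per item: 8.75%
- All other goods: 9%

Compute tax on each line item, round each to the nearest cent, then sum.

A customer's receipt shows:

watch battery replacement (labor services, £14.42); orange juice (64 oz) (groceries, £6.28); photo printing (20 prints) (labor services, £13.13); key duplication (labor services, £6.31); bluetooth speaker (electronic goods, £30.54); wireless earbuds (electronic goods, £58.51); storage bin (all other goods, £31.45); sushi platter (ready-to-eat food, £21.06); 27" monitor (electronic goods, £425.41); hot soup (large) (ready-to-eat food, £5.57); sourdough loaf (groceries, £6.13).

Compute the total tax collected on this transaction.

Watch battery replacement £14.42: labor services → 6.25% → £0.90
Orange juice (64 oz) £6.28: groceries → 9.5% → £0.60
Photo printing (20 prints) £13.13: labor services → 6.25% → £0.82
Key duplication £6.31: labor services → 6.25% → £0.39
Bluetooth speaker £30.54: electronic goods, under £300.00 → 3.25% → £0.99
Wireless earbuds £58.51: electronic goods, under £300.00 → 3.25% → £1.90
Storage bin £31.45: all other goods → 9% → £2.83
Sushi platter £21.06: ready-to-eat food → 5% → £1.05
27" monitor £425.41: electronic goods, £300.00 or more → 8.75% → £37.22
Hot soup (large) £5.57: ready-to-eat food → 5% → £0.28
Sourdough loaf £6.13: groceries → 9.5% → £0.58
Total tax = £0.90 + £0.60 + £0.82 + £0.39 + £0.99 + £1.90 + £2.83 + £1.05 + £37.22 + £0.28 + £0.58 = £47.56

£47.56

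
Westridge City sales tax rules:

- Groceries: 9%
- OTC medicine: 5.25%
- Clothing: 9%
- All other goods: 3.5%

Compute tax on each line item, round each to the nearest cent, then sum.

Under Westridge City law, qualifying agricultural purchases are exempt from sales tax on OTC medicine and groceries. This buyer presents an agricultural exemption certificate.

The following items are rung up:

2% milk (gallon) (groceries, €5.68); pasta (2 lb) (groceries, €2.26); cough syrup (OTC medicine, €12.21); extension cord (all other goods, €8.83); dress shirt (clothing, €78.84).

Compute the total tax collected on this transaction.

€7.41

2% milk (gallon) €5.68: groceries, buyer-exempt → 0% → €0.00
Pasta (2 lb) €2.26: groceries, buyer-exempt → 0% → €0.00
Cough syrup €12.21: OTC medicine, buyer-exempt → 0% → €0.00
Extension cord €8.83: all other goods → 3.5% → €0.31
Dress shirt €78.84: clothing → 9% → €7.10
Total tax = €0.31 + €7.10 = €7.41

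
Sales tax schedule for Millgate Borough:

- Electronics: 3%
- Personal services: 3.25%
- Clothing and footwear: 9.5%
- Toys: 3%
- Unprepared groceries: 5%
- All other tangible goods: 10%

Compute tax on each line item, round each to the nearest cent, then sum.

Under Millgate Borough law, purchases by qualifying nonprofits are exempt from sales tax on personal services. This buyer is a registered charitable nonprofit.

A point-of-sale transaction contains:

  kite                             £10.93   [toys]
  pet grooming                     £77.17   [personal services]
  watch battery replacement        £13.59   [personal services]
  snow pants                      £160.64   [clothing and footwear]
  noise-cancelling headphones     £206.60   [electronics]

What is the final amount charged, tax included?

Kite £10.93: toys → 3% → £0.33
Pet grooming £77.17: personal services, buyer-exempt → 0% → £0.00
Watch battery replacement £13.59: personal services, buyer-exempt → 0% → £0.00
Snow pants £160.64: clothing and footwear → 9.5% → £15.26
Noise-cancelling headphones £206.60: electronics → 3% → £6.20
Subtotal = £468.93; tax = £21.79; total due = £490.72

£490.72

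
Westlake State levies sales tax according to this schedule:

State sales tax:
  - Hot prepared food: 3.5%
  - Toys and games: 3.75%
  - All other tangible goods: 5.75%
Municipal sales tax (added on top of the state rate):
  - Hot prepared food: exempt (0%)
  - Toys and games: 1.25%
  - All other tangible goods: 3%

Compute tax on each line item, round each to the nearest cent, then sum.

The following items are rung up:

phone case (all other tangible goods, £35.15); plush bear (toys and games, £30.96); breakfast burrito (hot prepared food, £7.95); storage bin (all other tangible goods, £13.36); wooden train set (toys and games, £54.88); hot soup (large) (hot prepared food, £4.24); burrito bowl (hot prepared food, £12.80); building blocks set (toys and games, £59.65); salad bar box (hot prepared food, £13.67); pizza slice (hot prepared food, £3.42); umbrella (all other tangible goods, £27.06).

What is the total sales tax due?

£15.37

Phone case £35.15: all other tangible goods → 5.75% + 3% municipal = 8.75% → £3.08
Plush bear £30.96: toys and games → 3.75% + 1.25% municipal = 5% → £1.55
Breakfast burrito £7.95: hot prepared food → 3.5% + 0% municipal = 3.5% → £0.28
Storage bin £13.36: all other tangible goods → 5.75% + 3% municipal = 8.75% → £1.17
Wooden train set £54.88: toys and games → 3.75% + 1.25% municipal = 5% → £2.74
Hot soup (large) £4.24: hot prepared food → 3.5% + 0% municipal = 3.5% → £0.15
Burrito bowl £12.80: hot prepared food → 3.5% + 0% municipal = 3.5% → £0.45
Building blocks set £59.65: toys and games → 3.75% + 1.25% municipal = 5% → £2.98
Salad bar box £13.67: hot prepared food → 3.5% + 0% municipal = 3.5% → £0.48
Pizza slice £3.42: hot prepared food → 3.5% + 0% municipal = 3.5% → £0.12
Umbrella £27.06: all other tangible goods → 5.75% + 3% municipal = 8.75% → £2.37
Total tax = £3.08 + £1.55 + £0.28 + £1.17 + £2.74 + £0.15 + £0.45 + £2.98 + £0.48 + £0.12 + £2.37 = £15.37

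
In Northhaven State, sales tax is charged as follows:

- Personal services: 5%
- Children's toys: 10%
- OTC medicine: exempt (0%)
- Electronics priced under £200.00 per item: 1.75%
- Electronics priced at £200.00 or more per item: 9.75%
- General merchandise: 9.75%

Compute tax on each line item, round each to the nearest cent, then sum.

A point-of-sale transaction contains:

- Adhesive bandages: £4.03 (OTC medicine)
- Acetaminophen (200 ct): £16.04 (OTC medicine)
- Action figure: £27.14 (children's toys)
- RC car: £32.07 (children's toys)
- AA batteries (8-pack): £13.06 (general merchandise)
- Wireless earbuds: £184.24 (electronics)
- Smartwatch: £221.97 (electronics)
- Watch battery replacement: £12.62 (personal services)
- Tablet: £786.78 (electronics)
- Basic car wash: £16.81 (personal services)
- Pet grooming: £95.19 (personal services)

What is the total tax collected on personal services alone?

Watch battery replacement £12.62: personal services → 5% → £0.63
Basic car wash £16.81: personal services → 5% → £0.84
Pet grooming £95.19: personal services → 5% → £4.76
Tax on personal services = £0.63 + £0.84 + £4.76 = £6.23

£6.23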